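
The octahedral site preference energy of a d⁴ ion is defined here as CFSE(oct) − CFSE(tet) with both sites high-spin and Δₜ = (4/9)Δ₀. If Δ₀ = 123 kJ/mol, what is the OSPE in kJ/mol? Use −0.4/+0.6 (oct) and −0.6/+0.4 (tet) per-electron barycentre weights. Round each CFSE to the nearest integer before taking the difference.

-52

Octahedral (high-spin): t2g^3 e_g^1, CFSE = 3(−0.4) + 1(+0.6) = -0.6Δ₀ = -0.6 × 123 = -74 kJ/mol.
Tetrahedral e^2 t2^2 gives -0.4Δₜ = -0.4 × (4/9) × 123 = -22 kJ/mol.
OSPE = CFSE(oct) − CFSE(tet) = -74 − (-22) = -52 kJ/mol.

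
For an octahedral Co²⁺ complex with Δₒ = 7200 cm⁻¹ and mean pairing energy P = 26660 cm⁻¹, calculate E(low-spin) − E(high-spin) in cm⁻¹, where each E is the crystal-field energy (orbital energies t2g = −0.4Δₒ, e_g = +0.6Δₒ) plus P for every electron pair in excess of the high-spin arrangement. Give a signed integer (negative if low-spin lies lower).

19460

Co is in group 9, so Co²⁺ is d⁷ (9 − 2 = 7).
High-spin d⁷ fills as t2g^5 e_g^2 with CFSE 5(−0.4) + 2(+0.6) = -0.8Δₒ = -5760 cm⁻¹.
Low-spin t2g^6 e_g^1 gives -1.8Δₒ = -12960 cm⁻¹, but forming 1 extra pair costs 1P = 26660 cm⁻¹, so E(LS) = -12960 + 26660 = 13700 cm⁻¹.
Thus E(LS) − E(HS) = 19460 cm⁻¹.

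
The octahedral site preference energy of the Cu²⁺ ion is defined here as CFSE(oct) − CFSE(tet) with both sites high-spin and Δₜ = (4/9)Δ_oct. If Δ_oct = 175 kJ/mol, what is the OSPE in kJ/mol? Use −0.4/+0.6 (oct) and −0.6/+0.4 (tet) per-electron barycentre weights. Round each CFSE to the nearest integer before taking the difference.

-74

Cu sits in group 11; removing 2 electrons leaves Cu²⁺ with 11 − 2 = 9 d electrons.
Octahedral (high-spin): t₂g⁶ eg³, CFSE = 6(−0.4) + 3(+0.6) = -0.6Δ_oct = -0.6 × 175 = -105 kJ/mol.
Tetrahedral: e⁴ t₂⁵, CFSE = 4(−0.6) + 5(+0.4) = -0.4Δₜ = -0.4 × (4/9) × 175 = -31 kJ/mol.
OSPE = -105 − (-31) = -74 kJ/mol.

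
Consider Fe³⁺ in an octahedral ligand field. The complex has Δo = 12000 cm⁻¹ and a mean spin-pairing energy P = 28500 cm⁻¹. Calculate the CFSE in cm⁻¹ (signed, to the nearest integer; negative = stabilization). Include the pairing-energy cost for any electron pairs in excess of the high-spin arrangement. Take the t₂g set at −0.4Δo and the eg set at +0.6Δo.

Group 8 minus oxidation state +3 gives a d⁵ configuration for Fe³⁺.
Since Δo = 12000 cm⁻¹ < P = 28500 cm⁻¹, the complex adopts the high-spin configuration.
Filling d⁵ accordingly: t₂g³ eg².
Orbital CFSE = 0.0Δo = 0.0 × 12000 = 0 cm⁻¹.
High-spin has no excess pairs, so no pairing correction applies.

0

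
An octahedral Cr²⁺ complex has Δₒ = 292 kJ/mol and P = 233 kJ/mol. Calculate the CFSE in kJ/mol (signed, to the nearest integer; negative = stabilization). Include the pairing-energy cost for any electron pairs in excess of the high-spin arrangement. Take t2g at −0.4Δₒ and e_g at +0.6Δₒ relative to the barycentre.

Cr sits in group 6; removing 2 electrons leaves Cr²⁺ with 6 − 2 = 4 d electrons.
Here Δₒ > P (292 > 233), so the low-spin state is favoured.
Configuration: t2g^4 e_g^0.
Orbital CFSE = -1.6Δₒ = -1.6 × 292 = -467 kJ/mol.
Excess pairs vs high-spin: 1 − 0 = 1; pairing cost = +233 kJ/mol.
Net CFSE = -467 + 233 = -234 kJ/mol.

-234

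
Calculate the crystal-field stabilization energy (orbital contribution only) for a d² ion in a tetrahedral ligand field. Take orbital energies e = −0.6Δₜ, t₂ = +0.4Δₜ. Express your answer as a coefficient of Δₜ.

Tetrahedral splitting is small, so the complex is high-spin.
Configuration: e² t₂⁰.
CFSE = 2(-0.6Δₜ) + 0(0.4Δₜ) = -1.2Δₜ + 0.0Δₜ = -1.2Δₜ.

-1.2 Δₜ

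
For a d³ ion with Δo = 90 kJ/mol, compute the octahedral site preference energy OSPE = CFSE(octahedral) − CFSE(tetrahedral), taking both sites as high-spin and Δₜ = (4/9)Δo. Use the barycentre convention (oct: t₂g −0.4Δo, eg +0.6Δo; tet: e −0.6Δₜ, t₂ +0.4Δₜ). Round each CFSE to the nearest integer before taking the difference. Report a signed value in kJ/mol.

-76

Octahedral high-spin t2g^3 e_g^0: CFSE = -1.2 × 90 = -108 kJ/mol.
In a tetrahedral site the filling is e^2 t2^1: CFSE(tet) = -0.8Δₜ = -0.8 × (4/9)(90) = -32 kJ/mol.
OSPE = -108 − (-32) = -76 kJ/mol.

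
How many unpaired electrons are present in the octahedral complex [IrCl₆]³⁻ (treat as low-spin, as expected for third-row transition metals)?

0

Each Cl⁻ contributes -1; 6 × (-1) = -6. With overall charge -3, Ir is in the +3 oxidation state.
Ir is in group 9, so Ir³⁺ is d⁶ (9 − 3 = 6).
Configuration: t2g^6 e_g^0, giving 0 unpaired electrons.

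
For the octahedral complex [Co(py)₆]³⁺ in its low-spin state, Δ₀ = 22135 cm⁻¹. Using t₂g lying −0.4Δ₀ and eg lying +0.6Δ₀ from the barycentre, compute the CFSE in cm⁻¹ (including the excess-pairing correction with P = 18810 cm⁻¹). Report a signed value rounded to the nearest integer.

-15504

py is neutral, so the +3 overall charge sits on Co: oxidation state +3.
Co is in group 9, so Co³⁺ is d⁶ (9 − 3 = 6).
Configuration: t₂g⁶ eg⁰.
CFSE(orbital) = 6×(-0.4Δ₀) + 0×(0.6Δ₀) = -2.4Δ₀; with Δ₀ = 22135 cm⁻¹ that is -53124 cm⁻¹.
Pairing penalty: 3 pairs vs 1 in the high-spin reference → 2 extra × P = 37620 cm⁻¹.
Net CFSE = -53124 + 37620 = -15504 cm⁻¹.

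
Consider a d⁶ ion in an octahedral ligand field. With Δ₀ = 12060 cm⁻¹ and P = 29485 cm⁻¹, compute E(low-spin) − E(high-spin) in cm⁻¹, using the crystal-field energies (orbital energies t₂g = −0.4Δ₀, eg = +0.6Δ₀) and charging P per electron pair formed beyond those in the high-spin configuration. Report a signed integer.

34850

High-spin: t₂g⁴ eg², CFSE = -0.4Δ₀ = -4824 cm⁻¹.
Low-spin: t₂g⁶ eg⁰, orbital CFSE = -2.4Δ₀ = -28944 cm⁻¹; plus 2 excess pairs × P = +58970 cm⁻¹; total 30026 cm⁻¹.
The difference is 30026 − (-4824) = 34850 cm⁻¹, so high-spin lies lower.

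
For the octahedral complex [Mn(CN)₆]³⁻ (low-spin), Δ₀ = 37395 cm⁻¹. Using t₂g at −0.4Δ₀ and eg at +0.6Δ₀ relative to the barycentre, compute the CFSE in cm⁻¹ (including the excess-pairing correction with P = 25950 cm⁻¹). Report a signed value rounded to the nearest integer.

Each CN⁻ contributes -1; 6 × (-1) = -6. With overall charge -3, Mn is in the +3 oxidation state.
Group 7 minus oxidation state +3 gives a d⁴ configuration for Mn³⁺.
Configuration: t₂g⁴ eg⁰.
The orbital stabilization is -1.6Δ₀ = -1.6 × 37395 = -59832 cm⁻¹.
High-spin d⁴ would be t₂g³ eg¹ with 0 pairs; low-spin has 1, so 1 excess pair costs +1P = +25950 cm⁻¹.
Combining: -59832 + 25950 = -33882 cm⁻¹.

-33882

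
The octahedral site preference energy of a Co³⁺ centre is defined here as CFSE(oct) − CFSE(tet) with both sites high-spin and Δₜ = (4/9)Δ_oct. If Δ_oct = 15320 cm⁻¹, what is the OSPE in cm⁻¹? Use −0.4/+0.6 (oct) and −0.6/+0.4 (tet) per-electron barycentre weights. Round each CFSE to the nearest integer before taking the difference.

-2043

Co is in group 9, so Co³⁺ is d⁶ (9 − 3 = 6).
Octahedral (high-spin): t₂g⁴ eg², CFSE = 4(−0.4) + 2(+0.6) = -0.4Δ_oct = -0.4 × 15320 = -6128 cm⁻¹.
In a tetrahedral site the filling is e³ t₂³: CFSE(tet) = -0.6Δₜ = -0.6 × (4/9)(15320) = -4085 cm⁻¹.
OSPE = CFSE(oct) − CFSE(tet) = -6128 − (-4085) = -2043 cm⁻¹.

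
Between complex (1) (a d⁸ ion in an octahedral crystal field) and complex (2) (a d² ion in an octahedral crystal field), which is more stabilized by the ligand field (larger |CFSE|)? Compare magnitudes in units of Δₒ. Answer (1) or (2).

(1)

(1): t2g^6 e_g^2, CFSE = -1.2Δₒ.
(2): For octahedral d² the high- and low-spin configurations coincide; t₂g² eg⁰, CFSE = -0.8Δₒ.
So (1) has the larger |CFSE|.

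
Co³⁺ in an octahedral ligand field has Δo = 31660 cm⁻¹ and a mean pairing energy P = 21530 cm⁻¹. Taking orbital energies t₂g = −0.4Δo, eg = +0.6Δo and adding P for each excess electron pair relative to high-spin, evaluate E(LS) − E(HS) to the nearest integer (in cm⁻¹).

Co is in group 9, so Co³⁺ is d⁶ (9 − 3 = 6).
In the high-spin limit (t₂g⁴ eg²) the orbital term is -0.4Δo = -12664 cm⁻¹, with no excess pairing.
Low-spin t₂g⁶ eg⁰ gives -2.4Δo = -75984 cm⁻¹, but forming 2 extra pairs costs 2P = 43060 cm⁻¹, so E(LS) = -75984 + 43060 = -32924 cm⁻¹.
The difference is -32924 − (-12664) = -20260 cm⁻¹, so low-spin lies lower.

-20260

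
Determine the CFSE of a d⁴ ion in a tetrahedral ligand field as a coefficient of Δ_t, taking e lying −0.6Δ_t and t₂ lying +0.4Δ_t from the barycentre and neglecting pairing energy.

-0.4 Δ_t

With tetrahedral geometry the complex is necessarily high-spin.
Configuration: e² t₂².
CFSE = 2(-0.6Δ_t) + 2(0.4Δ_t) = -1.2Δ_t + 0.8Δ_t = -0.4Δ_t.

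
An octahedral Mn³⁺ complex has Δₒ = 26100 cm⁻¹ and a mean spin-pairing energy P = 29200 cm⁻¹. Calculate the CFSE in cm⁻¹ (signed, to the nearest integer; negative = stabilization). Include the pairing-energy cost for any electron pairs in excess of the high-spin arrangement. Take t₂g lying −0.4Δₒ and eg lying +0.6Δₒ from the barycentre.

Mn sits in group 7; removing 3 electrons leaves Mn³⁺ with 7 − 3 = 4 d electrons.
With Δₒ < P the complex is high-spin.
Filling d⁴ accordingly: t₂g³ eg¹.
Orbital CFSE = -0.6Δₒ = -0.6 × 26100 = -15660 cm⁻¹.
High-spin has no excess pairs, so no pairing correction applies.

-15660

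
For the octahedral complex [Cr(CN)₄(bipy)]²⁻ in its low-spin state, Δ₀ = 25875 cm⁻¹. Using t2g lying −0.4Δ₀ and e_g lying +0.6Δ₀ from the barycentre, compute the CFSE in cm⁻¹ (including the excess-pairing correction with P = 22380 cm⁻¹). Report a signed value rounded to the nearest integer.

Ligand charges: 4×(-1) from CN⁻ and 1×(+0) from bipy sum to -4; with overall charge -2, Cr is +2.
Cr²⁺: group 6, so d-count = 6 − 2 = 4.
Electron filling gives t2g^4 e_g^0.
Orbital CFSE = 4(-0.4) + 0(0.6) = -1.6Δ₀ = -1.6 × 25875 = -41400 cm⁻¹.
High-spin d⁴ would be t2g^3 e_g^1 with 0 pairs; low-spin has 1, so 1 excess pair costs +1P = +22380 cm⁻¹.
Overall CFSE = -41400 + 22380 = -19020 cm⁻¹.

-19020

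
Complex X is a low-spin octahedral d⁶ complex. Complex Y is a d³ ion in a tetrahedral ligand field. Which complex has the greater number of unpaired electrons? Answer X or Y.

Y

X: t₂g⁶ eg⁰ → 0 unpaired.
Y: Tetrahedral splitting is small, so the complex is high-spin; e² t₂¹ → 3 unpaired.
So Y has more unpaired electrons.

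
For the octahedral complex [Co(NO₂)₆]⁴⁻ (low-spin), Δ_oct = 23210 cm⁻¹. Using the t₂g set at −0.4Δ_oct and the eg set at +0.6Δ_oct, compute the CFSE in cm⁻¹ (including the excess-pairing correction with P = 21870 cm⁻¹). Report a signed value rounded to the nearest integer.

-19908

Each NO₂⁻ contributes -1; 6 × (-1) = -6. With overall charge -4, Co is in the +2 oxidation state.
Co is in group 9, so Co²⁺ is d⁷ (9 − 2 = 7).
Configuration: t₂g⁶ eg¹.
Orbital CFSE = 6(-0.4) + 1(0.6) = -1.8Δ_oct = -1.8 × 23210 = -41778 cm⁻¹.
Relative to high-spin t₂g⁵ eg² (2 paired), the low-spin configuration has 1 additional pair, contributing +1 × 21870 = +21870 cm⁻¹.
Combining: -41778 + 21870 = -19908 cm⁻¹.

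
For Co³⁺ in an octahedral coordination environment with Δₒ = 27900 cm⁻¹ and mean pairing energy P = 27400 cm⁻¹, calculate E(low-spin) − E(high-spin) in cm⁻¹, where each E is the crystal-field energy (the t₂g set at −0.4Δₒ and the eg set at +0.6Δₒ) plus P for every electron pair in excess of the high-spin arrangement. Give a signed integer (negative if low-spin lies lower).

-1000

Co is in group 9, so Co³⁺ is d⁶ (9 − 3 = 6).
In the high-spin limit (t₂g⁴ eg²) the orbital term is -0.4Δₒ = -11160 cm⁻¹, with no excess pairing.
Low-spin t₂g⁶ eg⁰ gives -2.4Δₒ = -66960 cm⁻¹, but forming 2 extra pairs costs 2P = 54800 cm⁻¹, so E(LS) = -66960 + 54800 = -12160 cm⁻¹.
The difference is -12160 − (-11160) = -1000 cm⁻¹, so low-spin lies lower.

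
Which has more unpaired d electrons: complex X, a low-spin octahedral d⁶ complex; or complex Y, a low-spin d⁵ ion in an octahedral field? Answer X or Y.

X: t₂g⁶ eg⁰ → 0 unpaired.
Y: t₂g⁵ eg⁰ → 1 unpaired.
So Y has more unpaired electrons.

Y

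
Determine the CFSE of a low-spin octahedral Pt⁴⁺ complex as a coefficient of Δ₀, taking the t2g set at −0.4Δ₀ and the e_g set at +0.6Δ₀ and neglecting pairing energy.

-2.4 Δ₀

Pt⁴⁺: group 10, so d-count = 10 − 4 = 6.
Configuration: t2g^6 e_g^0.
CFSE = 6(-0.4Δ₀) + 0(0.6Δ₀) = -2.4Δ₀ + 0.0Δ₀ = -2.4Δ₀.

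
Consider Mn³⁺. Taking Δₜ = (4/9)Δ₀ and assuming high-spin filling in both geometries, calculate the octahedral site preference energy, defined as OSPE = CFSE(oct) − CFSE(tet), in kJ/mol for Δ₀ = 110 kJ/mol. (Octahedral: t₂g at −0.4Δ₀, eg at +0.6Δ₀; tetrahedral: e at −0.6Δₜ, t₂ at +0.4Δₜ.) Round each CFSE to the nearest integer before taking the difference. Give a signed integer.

-46

Mn is in group 7, so Mn³⁺ is d⁴ (7 − 3 = 4).
Octahedral high-spin t₂g³ eg¹: CFSE = -0.6 × 110 = -66 kJ/mol.
Tetrahedral e² t₂² gives -0.4Δₜ = -0.4 × (4/9) × 110 = -20 kJ/mol.
OSPE = CFSE(oct) − CFSE(tet) = -66 − (-20) = -46 kJ/mol.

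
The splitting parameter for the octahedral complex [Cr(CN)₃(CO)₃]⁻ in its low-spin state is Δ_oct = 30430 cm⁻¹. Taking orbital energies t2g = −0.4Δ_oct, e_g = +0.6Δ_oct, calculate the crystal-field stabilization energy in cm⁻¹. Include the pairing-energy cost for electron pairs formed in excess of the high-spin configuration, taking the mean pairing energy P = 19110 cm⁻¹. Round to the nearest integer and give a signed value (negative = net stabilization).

Ligand charges: 3×(-1) from CN⁻ and 3×(+0) from CO sum to -3; with overall charge -1, Cr is +2.
Cr²⁺: group 6, so d-count = 6 − 2 = 4.
Electron filling gives t2g^4 e_g^0.
CFSE(orbital) = 4×(-0.4Δ_oct) + 0×(0.6Δ_oct) = -1.6Δ_oct; with Δ_oct = 30430 cm⁻¹ that is -48688 cm⁻¹.
Pairing penalty: 1 pair vs 0 in the high-spin reference → 1 extra × P = 19110 cm⁻¹.
Overall CFSE = -48688 + 19110 = -29578 cm⁻¹.

-29578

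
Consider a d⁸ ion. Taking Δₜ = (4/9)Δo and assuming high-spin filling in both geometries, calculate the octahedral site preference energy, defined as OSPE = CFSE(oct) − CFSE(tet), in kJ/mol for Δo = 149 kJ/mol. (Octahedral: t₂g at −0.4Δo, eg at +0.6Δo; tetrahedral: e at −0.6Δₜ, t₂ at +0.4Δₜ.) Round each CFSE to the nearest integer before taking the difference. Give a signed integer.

-126

Octahedral high-spin t₂g⁶ eg²: CFSE = -1.2 × 149 = -179 kJ/mol.
In a tetrahedral site the filling is e⁴ t₂⁴: CFSE(tet) = -0.8Δₜ = -0.8 × (4/9)(149) = -53 kJ/mol.
OSPE = CFSE(oct) − CFSE(tet) = -179 − (-53) = -126 kJ/mol.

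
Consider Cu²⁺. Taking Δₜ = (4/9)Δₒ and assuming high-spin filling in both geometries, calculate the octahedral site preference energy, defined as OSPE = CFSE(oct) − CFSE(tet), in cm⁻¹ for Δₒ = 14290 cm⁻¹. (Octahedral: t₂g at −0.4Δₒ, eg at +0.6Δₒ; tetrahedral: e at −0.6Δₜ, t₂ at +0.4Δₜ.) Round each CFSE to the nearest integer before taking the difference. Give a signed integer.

Cu is in group 11, so Cu²⁺ is d⁹ (11 − 2 = 9).
Octahedral high-spin t₂g⁶ eg³: CFSE = -0.6 × 14290 = -8574 cm⁻¹.
Tetrahedral e⁴ t₂⁵ gives -0.4Δₜ = -0.4 × (4/9) × 14290 = -2540 cm⁻¹.
OSPE = CFSE(oct) − CFSE(tet) = -8574 − (-2540) = -6034 cm⁻¹.

-6034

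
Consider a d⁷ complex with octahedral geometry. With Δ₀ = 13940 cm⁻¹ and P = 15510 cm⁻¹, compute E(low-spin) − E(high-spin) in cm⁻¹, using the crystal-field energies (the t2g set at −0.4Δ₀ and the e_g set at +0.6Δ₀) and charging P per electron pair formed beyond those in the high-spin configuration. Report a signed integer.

1570

High-spin d⁷ fills as t2g^5 e_g^2 with CFSE 5(−0.4) + 2(+0.6) = -0.8Δ₀ = -11152 cm⁻¹.
Low-spin: t2g^6 e_g^1, orbital CFSE = -1.8Δ₀ = -25092 cm⁻¹; plus 1 excess pair × P = +15510 cm⁻¹; total -9582 cm⁻¹.
E(LS) − E(HS) = -9582 − (-11152) = 1570 cm⁻¹.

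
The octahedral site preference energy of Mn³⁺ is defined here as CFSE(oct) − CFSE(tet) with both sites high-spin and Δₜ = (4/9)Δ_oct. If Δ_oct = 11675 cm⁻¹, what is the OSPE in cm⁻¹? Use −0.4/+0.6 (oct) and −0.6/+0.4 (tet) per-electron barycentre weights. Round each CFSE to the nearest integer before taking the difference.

-4929

Mn³⁺: group 7, so d-count = 7 − 3 = 4.
Octahedral (high-spin): t2g^3 e_g^1, CFSE = 3(−0.4) + 1(+0.6) = -0.6Δ_oct = -0.6 × 11675 = -7005 cm⁻¹.
In a tetrahedral site the filling is e^2 t2^2: CFSE(tet) = -0.4Δₜ = -0.4 × (4/9)(11675) = -2076 cm⁻¹.
Subtracting, OSPE = -7005 − (-2076) = -4929 cm⁻¹.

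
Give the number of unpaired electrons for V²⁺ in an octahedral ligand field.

3

V²⁺: group 5, so d-count = 5 − 2 = 3.
Configuration: t2g^3 e_g^0, giving 3 unpaired electrons.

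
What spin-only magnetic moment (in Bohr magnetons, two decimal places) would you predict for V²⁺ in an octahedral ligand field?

Group 5 minus oxidation state +2 gives a d³ configuration for V²⁺.
For octahedral d³ the high- and low-spin configurations coincide.
Configuration: t₂g³ eg⁰ → 3 unpaired electrons.
μ(spin-only) = √[3(3+2)] = √15 ≈ 3.87 Bohr magnetons.

3.87 Bohr magnetons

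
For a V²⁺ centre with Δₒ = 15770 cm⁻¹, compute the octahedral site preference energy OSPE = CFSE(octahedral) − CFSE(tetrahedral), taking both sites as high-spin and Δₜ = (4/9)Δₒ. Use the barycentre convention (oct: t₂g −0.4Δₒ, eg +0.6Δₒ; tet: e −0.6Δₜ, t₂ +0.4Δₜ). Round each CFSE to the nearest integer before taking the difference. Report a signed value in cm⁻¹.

-13317

Group 5 minus oxidation state +2 gives a d³ configuration for V²⁺.
In an octahedral site d³ (HS) is t₂g³ eg⁰, giving CFSE(oct) = -1.2Δₒ = -18924 cm⁻¹.
Tetrahedral: e² t₂¹, CFSE = 2(−0.6) + 1(+0.4) = -0.8Δₜ = -0.8 × (4/9) × 15770 = -5607 cm⁻¹.
OSPE = -18924 − (-5607) = -13317 cm⁻¹.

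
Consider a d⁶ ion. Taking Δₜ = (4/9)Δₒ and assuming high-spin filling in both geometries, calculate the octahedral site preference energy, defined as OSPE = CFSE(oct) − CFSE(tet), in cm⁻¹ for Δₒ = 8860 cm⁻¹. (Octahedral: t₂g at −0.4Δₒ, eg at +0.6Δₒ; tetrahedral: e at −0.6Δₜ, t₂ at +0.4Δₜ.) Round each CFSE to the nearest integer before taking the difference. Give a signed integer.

Octahedral (high-spin): t₂g⁴ eg², CFSE = 4(−0.4) + 2(+0.6) = -0.4Δₒ = -0.4 × 8860 = -3544 cm⁻¹.
Tetrahedral e³ t₂³ gives -0.6Δₜ = -0.6 × (4/9) × 8860 = -2363 cm⁻¹.
OSPE = CFSE(oct) − CFSE(tet) = -3544 − (-2363) = -1181 cm⁻¹.

-1181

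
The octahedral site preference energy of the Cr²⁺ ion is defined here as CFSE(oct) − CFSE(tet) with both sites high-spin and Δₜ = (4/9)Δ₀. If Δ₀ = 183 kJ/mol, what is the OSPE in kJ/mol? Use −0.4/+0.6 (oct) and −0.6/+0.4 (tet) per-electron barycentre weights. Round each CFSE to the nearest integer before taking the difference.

-77

Cr sits in group 6; removing 2 electrons leaves Cr²⁺ with 6 − 2 = 4 d electrons.
Octahedral (high-spin): t2g^3 e_g^1, CFSE = 3(−0.4) + 1(+0.6) = -0.6Δ₀ = -0.6 × 183 = -110 kJ/mol.
In a tetrahedral site the filling is e^2 t2^2: CFSE(tet) = -0.4Δₜ = -0.4 × (4/9)(183) = -33 kJ/mol.
OSPE = CFSE(oct) − CFSE(tet) = -110 − (-33) = -77 kJ/mol.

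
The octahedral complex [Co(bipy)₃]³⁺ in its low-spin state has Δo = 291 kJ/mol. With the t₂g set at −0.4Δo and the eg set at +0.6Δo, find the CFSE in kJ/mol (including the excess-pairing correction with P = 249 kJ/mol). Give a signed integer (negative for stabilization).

-200

bipy is neutral, so the +3 overall charge sits on Co: oxidation state +3.
Co sits in group 9; removing 3 electrons leaves Co³⁺ with 9 − 3 = 6 d electrons.
Electron filling gives t₂g⁶ eg⁰.
CFSE(orbital) = 6×(-0.4Δo) + 0×(0.6Δo) = -2.4Δo; with Δo = 291 kJ/mol that is -698 kJ/mol.
Relative to high-spin t₂g⁴ eg² (1 paired), the low-spin configuration has 2 additional pairs, contributing +2 × 249 = +498 kJ/mol.
Combining: -698 + 498 = -200 kJ/mol.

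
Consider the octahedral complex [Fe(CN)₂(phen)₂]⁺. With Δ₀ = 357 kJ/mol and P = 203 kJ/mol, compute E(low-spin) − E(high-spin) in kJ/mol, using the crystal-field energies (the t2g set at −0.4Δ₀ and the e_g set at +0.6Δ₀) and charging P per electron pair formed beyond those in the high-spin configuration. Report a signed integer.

-308

Ligand charges: 2×(-1) from CN⁻ and 2×(+0) from phen sum to -2; with overall charge +1, Fe is +3.
Fe is in group 8, so Fe³⁺ is d⁵ (8 − 3 = 5).
High-spin d⁵ fills as t2g^3 e_g^2 with CFSE 3(−0.4) + 2(+0.6) = 0.0Δ₀ = 0 kJ/mol.
For low-spin the configuration is t2g^5 e_g^0: orbital energy -2.0 × 357 = -714 kJ/mol, and 2 additional pairs relative to high-spin add 406 kJ/mol, giving -308 kJ/mol.
Thus E(LS) − E(HS) = -308 kJ/mol.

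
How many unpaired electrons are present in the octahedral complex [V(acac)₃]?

Each acac⁻ contributes -1; 3 × (-1) = -3. With overall charge +0, V is in the +3 oxidation state.
V³⁺: group 5, so d-count = 5 − 3 = 2.
Configuration: t₂g² eg⁰, giving 2 unpaired electrons.

2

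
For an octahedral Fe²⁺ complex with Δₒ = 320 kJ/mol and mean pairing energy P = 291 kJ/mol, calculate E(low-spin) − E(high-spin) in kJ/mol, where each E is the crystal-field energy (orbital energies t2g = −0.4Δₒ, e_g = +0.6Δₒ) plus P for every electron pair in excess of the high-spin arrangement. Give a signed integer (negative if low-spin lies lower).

Fe is in group 8, so Fe²⁺ is d⁶ (8 − 2 = 6).
In the high-spin limit (t2g^4 e_g^2) the orbital term is -0.4Δₒ = -128 kJ/mol, with no excess pairing.
Low-spin t2g^6 e_g^0 gives -2.4Δₒ = -768 kJ/mol, but forming 2 extra pairs costs 2P = 582 kJ/mol, so E(LS) = -768 + 582 = -186 kJ/mol.
The difference is -186 − (-128) = -58 kJ/mol, so low-spin lies lower.

-58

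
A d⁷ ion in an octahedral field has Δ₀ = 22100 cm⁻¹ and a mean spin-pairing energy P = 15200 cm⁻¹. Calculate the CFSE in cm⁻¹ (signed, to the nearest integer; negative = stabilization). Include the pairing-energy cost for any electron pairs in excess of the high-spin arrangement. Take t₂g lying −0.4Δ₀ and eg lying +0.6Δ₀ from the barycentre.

-24580

With Δ₀ > P the complex is low-spin.
Configuration: t₂g⁶ eg¹.
Orbital CFSE = -1.8Δ₀ = -1.8 × 22100 = -39780 cm⁻¹.
Excess pairs vs high-spin: 3 − 2 = 1; pairing cost = +15200 cm⁻¹.
Net CFSE = -39780 + 15200 = -24580 cm⁻¹.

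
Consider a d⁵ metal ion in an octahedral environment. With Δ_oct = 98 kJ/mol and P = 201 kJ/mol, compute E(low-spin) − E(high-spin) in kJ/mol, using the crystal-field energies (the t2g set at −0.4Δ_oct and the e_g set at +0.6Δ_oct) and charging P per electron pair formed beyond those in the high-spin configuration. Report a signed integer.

High-spin: t2g^3 e_g^2, CFSE = 0.0Δ_oct = 0 kJ/mol.
Low-spin: t2g^5 e_g^0, orbital CFSE = -2.0Δ_oct = -196 kJ/mol; plus 2 excess pairs × P = +402 kJ/mol; total 206 kJ/mol.
Thus E(LS) − E(HS) = 206 kJ/mol.

206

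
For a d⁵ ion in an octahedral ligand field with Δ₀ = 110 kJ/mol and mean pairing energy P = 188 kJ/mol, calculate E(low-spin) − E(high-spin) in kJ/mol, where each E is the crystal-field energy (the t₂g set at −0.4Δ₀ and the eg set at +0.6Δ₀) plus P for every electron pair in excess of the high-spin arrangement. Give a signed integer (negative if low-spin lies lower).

High-spin d⁵ fills as t₂g³ eg² with CFSE 3(−0.4) + 2(+0.6) = 0.0Δ₀ = 0 kJ/mol.
For low-spin the configuration is t₂g⁵ eg⁰: orbital energy -2.0 × 110 = -220 kJ/mol, and 2 additional pairs relative to high-spin add 376 kJ/mol, giving 156 kJ/mol.
E(LS) − E(HS) = 156 − (0) = 156 kJ/mol.

156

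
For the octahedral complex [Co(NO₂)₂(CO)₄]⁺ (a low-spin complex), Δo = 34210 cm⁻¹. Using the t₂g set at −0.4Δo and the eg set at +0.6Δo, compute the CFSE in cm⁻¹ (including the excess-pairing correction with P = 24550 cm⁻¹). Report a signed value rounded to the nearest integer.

Ligand charges: 2×(-1) from NO₂⁻ and 4×(+0) from CO sum to -2; with overall charge +1, Co is +3.
Co is in group 9, so Co³⁺ is d⁶ (9 − 3 = 6).
Electron filling gives t₂g⁶ eg⁰.
CFSE(orbital) = 6×(-0.4Δo) + 0×(0.6Δo) = -2.4Δo; with Δo = 34210 cm⁻¹ that is -82104 cm⁻¹.
Pairing penalty: 3 pairs vs 1 in the high-spin reference → 2 extra × P = 49100 cm⁻¹.
Combining: -82104 + 49100 = -33004 cm⁻¹.

-33004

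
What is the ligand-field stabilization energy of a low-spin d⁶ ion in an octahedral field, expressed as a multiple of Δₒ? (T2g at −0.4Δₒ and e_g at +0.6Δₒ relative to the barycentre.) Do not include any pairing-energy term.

-2.4 Δₒ

Configuration: t2g^6 e_g^0.
CFSE = 6(-0.4Δₒ) + 0(0.6Δₒ) = -2.4Δₒ + 0.0Δₒ = -2.4Δₒ.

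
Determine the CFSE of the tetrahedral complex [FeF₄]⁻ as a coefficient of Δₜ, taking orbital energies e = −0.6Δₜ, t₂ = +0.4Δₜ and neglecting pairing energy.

Each F⁻ contributes -1; 4 × (-1) = -4. With overall charge -1, Fe is in the +3 oxidation state.
Group 8 minus oxidation state +3 gives a d⁵ configuration for Fe³⁺.
Tetrahedral splitting is small, so the complex is high-spin.
Configuration: e² t₂³.
CFSE = 2(-0.6Δₜ) + 3(0.4Δₜ) = -1.2Δₜ + 1.2Δₜ = 0.0Δₜ.

0.0 Δₜ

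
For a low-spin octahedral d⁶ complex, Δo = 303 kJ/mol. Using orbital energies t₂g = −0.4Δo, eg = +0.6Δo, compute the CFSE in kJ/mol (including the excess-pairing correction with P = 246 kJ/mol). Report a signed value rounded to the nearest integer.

-235

Configuration: t₂g⁶ eg⁰.
The orbital stabilization is -2.4Δo = -2.4 × 303 = -727 kJ/mol.
Pairing penalty: 3 pairs vs 1 in the high-spin reference → 2 extra × P = 492 kJ/mol.
Net CFSE = -727 + 492 = -235 kJ/mol.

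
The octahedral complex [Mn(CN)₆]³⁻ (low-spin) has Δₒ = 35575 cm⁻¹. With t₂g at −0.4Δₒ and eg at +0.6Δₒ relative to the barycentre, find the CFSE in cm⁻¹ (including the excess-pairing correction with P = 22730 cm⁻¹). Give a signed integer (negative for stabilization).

Each CN⁻ contributes -1; 6 × (-1) = -6. With overall charge -3, Mn is in the +3 oxidation state.
Group 7 minus oxidation state +3 gives a d⁴ configuration for Mn³⁺.
The d⁴ electrons fill as t₂g⁴ eg⁰.
CFSE(orbital) = 4×(-0.4Δₒ) + 0×(0.6Δₒ) = -1.6Δₒ; with Δₒ = 35575 cm⁻¹ that is -56920 cm⁻¹.
Relative to high-spin t₂g³ eg¹ (0 paired), the low-spin configuration has 1 additional pair, contributing +1 × 22730 = +22730 cm⁻¹.
Combining: -56920 + 22730 = -34190 cm⁻¹.

-34190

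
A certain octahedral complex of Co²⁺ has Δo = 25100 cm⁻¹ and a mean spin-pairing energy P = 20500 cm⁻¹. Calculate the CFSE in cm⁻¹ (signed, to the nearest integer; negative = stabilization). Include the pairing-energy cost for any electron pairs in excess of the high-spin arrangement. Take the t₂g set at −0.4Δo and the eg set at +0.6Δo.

Co sits in group 9; removing 2 electrons leaves Co²⁺ with 9 − 2 = 7 d electrons.
With Δo > P the complex is low-spin.
Filling d⁷ accordingly: t₂g⁶ eg¹.
Orbital CFSE = -1.8Δo = -1.8 × 25100 = -45180 cm⁻¹.
Excess pairs vs high-spin: 3 − 2 = 1; pairing cost = +20500 cm⁻¹.
Net CFSE = -45180 + 20500 = -24680 cm⁻¹.

-24680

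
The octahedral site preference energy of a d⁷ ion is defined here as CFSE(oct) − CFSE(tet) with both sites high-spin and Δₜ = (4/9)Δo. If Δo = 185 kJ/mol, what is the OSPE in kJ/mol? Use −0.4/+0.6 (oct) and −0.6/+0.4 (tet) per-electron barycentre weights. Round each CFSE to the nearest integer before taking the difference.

-49

In an octahedral site d⁷ (HS) is t₂g⁵ eg², giving CFSE(oct) = -0.8Δo = -148 kJ/mol.
Tetrahedral e⁴ t₂³ gives -1.2Δₜ = -1.2 × (4/9) × 185 = -99 kJ/mol.
Subtracting, OSPE = -148 − (-99) = -49 kJ/mol.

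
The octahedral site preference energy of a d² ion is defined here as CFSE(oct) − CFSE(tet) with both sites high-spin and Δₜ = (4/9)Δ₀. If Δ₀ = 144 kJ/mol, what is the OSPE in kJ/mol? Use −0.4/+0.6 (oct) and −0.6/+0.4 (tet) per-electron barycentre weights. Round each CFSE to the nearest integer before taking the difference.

Octahedral (high-spin): t2g^2 e_g^0, CFSE = 2(−0.4) + 0(+0.6) = -0.8Δ₀ = -0.8 × 144 = -115 kJ/mol.
Tetrahedral e^2 t2^0 gives -1.2Δₜ = -1.2 × (4/9) × 144 = -77 kJ/mol.
Subtracting, OSPE = -115 − (-77) = -38 kJ/mol.

-38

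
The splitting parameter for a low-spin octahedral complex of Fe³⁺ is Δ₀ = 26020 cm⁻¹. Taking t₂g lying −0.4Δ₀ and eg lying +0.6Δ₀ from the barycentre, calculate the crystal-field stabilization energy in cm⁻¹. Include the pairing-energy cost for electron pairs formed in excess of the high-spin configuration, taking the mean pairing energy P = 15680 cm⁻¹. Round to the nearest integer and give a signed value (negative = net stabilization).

Group 8 minus oxidation state +3 gives a d⁵ configuration for Fe³⁺.
Configuration: t₂g⁵ eg⁰.
Orbital CFSE = 5(-0.4) + 0(0.6) = -2.0Δ₀ = -2.0 × 26020 = -52040 cm⁻¹.
Relative to high-spin t₂g³ eg² (0 paired), the low-spin configuration has 2 additional pairs, contributing +2 × 15680 = +31360 cm⁻¹.
Net CFSE = -52040 + 31360 = -20680 cm⁻¹.

-20680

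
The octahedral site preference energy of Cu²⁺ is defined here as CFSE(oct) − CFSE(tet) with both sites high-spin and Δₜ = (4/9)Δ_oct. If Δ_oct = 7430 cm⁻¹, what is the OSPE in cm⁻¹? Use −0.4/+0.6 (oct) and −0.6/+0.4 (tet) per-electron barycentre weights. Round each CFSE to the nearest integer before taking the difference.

Group 11 minus oxidation state +2 gives a d⁹ configuration for Cu²⁺.
Octahedral (high-spin): t₂g⁶ eg³, CFSE = 6(−0.4) + 3(+0.6) = -0.6Δ_oct = -0.6 × 7430 = -4458 cm⁻¹.
In a tetrahedral site the filling is e⁴ t₂⁵: CFSE(tet) = -0.4Δₜ = -0.4 × (4/9)(7430) = -1321 cm⁻¹.
OSPE = -4458 − (-1321) = -3137 cm⁻¹.

-3137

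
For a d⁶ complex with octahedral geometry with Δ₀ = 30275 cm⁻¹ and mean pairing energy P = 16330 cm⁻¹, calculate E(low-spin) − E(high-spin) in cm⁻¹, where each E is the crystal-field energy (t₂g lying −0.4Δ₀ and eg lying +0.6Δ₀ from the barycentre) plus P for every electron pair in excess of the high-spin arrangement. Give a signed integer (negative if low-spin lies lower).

High-spin d⁶ fills as t₂g⁴ eg² with CFSE 4(−0.4) + 2(+0.6) = -0.4Δ₀ = -12110 cm⁻¹.
Low-spin t₂g⁶ eg⁰ gives -2.4Δ₀ = -72660 cm⁻¹, but forming 2 extra pairs costs 2P = 32660 cm⁻¹, so E(LS) = -72660 + 32660 = -40000 cm⁻¹.
The difference is -40000 − (-12110) = -27890 cm⁻¹, so low-spin lies lower.

-27890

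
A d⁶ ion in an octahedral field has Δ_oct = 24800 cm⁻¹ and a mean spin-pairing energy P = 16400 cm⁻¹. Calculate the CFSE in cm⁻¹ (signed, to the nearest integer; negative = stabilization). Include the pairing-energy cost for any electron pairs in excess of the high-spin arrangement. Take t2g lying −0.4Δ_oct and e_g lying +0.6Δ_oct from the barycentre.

-26720

Since Δ_oct = 24800 cm⁻¹ > P = 16400 cm⁻¹, the complex adopts the low-spin configuration.
That gives t2g^6 e_g^0.
Orbital CFSE = -2.4Δ_oct = -2.4 × 24800 = -59520 cm⁻¹.
Excess pairs vs high-spin: 3 − 1 = 2; pairing cost = +32800 cm⁻¹.
Net CFSE = -59520 + 32800 = -26720 cm⁻¹.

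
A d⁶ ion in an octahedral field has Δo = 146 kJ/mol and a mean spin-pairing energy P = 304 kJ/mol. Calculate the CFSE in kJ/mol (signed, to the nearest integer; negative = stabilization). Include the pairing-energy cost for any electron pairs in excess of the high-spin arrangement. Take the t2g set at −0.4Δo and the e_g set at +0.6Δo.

-58

Since Δo = 146 kJ/mol < P = 304 kJ/mol, the complex adopts the high-spin configuration.
That gives t2g^4 e_g^2.
Orbital CFSE = -0.4Δo = -0.4 × 146 = -58 kJ/mol.
High-spin has no excess pairs, so no pairing correction applies.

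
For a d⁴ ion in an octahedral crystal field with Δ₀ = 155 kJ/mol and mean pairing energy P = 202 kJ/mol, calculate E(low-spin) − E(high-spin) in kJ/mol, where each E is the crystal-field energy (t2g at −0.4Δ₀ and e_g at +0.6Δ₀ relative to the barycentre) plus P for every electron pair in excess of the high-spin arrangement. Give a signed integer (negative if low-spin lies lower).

47

In the high-spin limit (t2g^3 e_g^1) the orbital term is -0.6Δ₀ = -93 kJ/mol, with no excess pairing.
For low-spin the configuration is t2g^4 e_g^0: orbital energy -1.6 × 155 = -248 kJ/mol, and 1 additional pair relative to high-spin adds 202 kJ/mol, giving -46 kJ/mol.
The difference is -46 − (-93) = 47 kJ/mol, so high-spin lies lower.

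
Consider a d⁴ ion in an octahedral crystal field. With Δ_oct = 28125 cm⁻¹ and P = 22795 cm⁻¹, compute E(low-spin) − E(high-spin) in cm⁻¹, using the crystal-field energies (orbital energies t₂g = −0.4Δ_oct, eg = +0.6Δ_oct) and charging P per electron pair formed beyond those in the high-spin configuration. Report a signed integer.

High-spin d⁴ fills as t₂g³ eg¹ with CFSE 3(−0.4) + 1(+0.6) = -0.6Δ_oct = -16875 cm⁻¹.
Low-spin: t₂g⁴ eg⁰, orbital CFSE = -1.6Δ_oct = -45000 cm⁻¹; plus 1 excess pair × P = +22795 cm⁻¹; total -22205 cm⁻¹.
Thus E(LS) − E(HS) = -5330 cm⁻¹.

-5330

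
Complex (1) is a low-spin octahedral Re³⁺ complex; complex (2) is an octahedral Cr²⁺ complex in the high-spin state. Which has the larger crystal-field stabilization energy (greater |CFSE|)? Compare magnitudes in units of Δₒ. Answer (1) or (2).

(1): Re³⁺: group 7, so d-count = 7 − 3 = 4; t₂g⁴ eg⁰, CFSE = -1.6Δₒ.
(2): Group 6 minus oxidation state +2 gives a d⁴ configuration for Cr²⁺; t₂g³ eg¹, CFSE = -0.6Δₒ.
So (1) has the larger |CFSE|.

(1)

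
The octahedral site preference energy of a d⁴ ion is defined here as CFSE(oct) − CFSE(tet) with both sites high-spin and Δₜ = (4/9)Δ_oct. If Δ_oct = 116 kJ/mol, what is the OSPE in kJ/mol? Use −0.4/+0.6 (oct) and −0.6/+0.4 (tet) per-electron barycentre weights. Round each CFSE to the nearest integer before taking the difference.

In an octahedral site d⁴ (HS) is t2g^3 e_g^1, giving CFSE(oct) = -0.6Δ_oct = -70 kJ/mol.
In a tetrahedral site the filling is e^2 t2^2: CFSE(tet) = -0.4Δₜ = -0.4 × (4/9)(116) = -21 kJ/mol.
OSPE = -70 − (-21) = -49 kJ/mol.

-49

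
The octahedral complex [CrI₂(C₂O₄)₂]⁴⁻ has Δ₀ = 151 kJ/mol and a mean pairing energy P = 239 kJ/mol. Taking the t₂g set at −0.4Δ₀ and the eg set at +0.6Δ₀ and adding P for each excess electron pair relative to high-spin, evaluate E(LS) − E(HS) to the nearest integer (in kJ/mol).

Ligand charges: 2×(-1) from I⁻ and 2×(-2) from C₂O₄²⁻ sum to -6; with overall charge -4, Cr is +2.
Cr²⁺: group 6, so d-count = 6 − 2 = 4.
High-spin d⁴ fills as t₂g³ eg¹ with CFSE 3(−0.4) + 1(+0.6) = -0.6Δ₀ = -91 kJ/mol.
Low-spin: t₂g⁴ eg⁰, orbital CFSE = -1.6Δ₀ = -242 kJ/mol; plus 1 excess pair × P = +239 kJ/mol; total -3 kJ/mol.
Thus E(LS) − E(HS) = 88 kJ/mol.

88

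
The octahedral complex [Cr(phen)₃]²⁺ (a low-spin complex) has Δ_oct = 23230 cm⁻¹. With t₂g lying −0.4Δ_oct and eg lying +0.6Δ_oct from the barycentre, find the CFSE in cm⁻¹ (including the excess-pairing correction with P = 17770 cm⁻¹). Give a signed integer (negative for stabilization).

phen is neutral, so the +2 overall charge sits on Cr: oxidation state +2.
Cr is in group 6, so Cr²⁺ is d⁴ (6 − 2 = 4).
The d⁴ electrons fill as t₂g⁴ eg⁰.
Orbital CFSE = 4(-0.4) + 0(0.6) = -1.6Δ_oct = -1.6 × 23230 = -37168 cm⁻¹.
Pairing penalty: 1 pair vs 0 in the high-spin reference → 1 extra × P = 17770 cm⁻¹.
Combining: -37168 + 17770 = -19398 cm⁻¹.

-19398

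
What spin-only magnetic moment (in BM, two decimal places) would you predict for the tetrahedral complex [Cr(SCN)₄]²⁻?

4.90 BM

Each SCN⁻ contributes -1; 4 × (-1) = -4. With overall charge -2, Cr is in the +2 oxidation state.
Group 6 minus oxidation state +2 gives a d⁴ configuration for Cr²⁺.
With tetrahedral geometry the complex is necessarily high-spin.
Configuration: e² t₂² → 4 unpaired electrons.
μ(spin-only) = √[4(4+2)] = √24 ≈ 4.90 BM.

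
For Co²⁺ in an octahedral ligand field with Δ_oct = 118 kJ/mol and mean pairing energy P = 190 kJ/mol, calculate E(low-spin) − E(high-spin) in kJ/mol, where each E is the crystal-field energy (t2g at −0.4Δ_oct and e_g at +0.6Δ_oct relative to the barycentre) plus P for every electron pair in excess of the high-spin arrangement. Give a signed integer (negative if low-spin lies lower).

Co is in group 9, so Co²⁺ is d⁷ (9 − 2 = 7).
In the high-spin limit (t2g^5 e_g^2) the orbital term is -0.8Δ_oct = -94 kJ/mol, with no excess pairing.
Low-spin t2g^6 e_g^1 gives -1.8Δ_oct = -212 kJ/mol, but forming 1 extra pair costs 1P = 190 kJ/mol, so E(LS) = -212 + 190 = -22 kJ/mol.
E(LS) − E(HS) = -22 − (-94) = 72 kJ/mol.

72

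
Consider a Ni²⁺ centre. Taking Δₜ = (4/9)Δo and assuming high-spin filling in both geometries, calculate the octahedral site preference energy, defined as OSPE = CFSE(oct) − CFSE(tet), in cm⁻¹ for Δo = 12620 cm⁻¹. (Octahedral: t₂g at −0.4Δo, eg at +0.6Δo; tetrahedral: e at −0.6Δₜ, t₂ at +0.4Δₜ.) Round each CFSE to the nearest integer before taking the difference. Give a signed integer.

Ni is in group 10, so Ni²⁺ is d⁸ (10 − 2 = 8).
Octahedral high-spin t₂g⁶ eg²: CFSE = -1.2 × 12620 = -15144 cm⁻¹.
In a tetrahedral site the filling is e⁴ t₂⁴: CFSE(tet) = -0.8Δₜ = -0.8 × (4/9)(12620) = -4487 cm⁻¹.
OSPE = CFSE(oct) − CFSE(tet) = -15144 − (-4487) = -10657 cm⁻¹.

-10657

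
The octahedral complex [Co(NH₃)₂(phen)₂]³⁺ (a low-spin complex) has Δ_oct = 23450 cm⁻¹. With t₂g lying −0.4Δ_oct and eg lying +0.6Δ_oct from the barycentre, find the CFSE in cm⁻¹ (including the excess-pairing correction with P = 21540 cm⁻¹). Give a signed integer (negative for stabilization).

Ligand charges: 2×(+0) from NH₃ and 2×(+0) from phen sum to +0; with overall charge +3, Co is +3.
Co is in group 9, so Co³⁺ is d⁶ (9 − 3 = 6).
Configuration: t₂g⁶ eg⁰.
Orbital CFSE = 6(-0.4) + 0(0.6) = -2.4Δ_oct = -2.4 × 23450 = -56280 cm⁻¹.
High-spin d⁶ would be t₂g⁴ eg² with 1 pair; low-spin has 3, so 2 excess pairs cost +2P = +43080 cm⁻¹.
Combining: -56280 + 43080 = -13200 cm⁻¹.

-13200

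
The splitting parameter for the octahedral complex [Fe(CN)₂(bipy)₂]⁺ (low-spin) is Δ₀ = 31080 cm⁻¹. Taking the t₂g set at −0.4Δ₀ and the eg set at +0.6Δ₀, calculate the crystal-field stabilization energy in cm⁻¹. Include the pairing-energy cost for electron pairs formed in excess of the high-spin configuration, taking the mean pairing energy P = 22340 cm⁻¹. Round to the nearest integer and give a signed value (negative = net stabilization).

Ligand charges: 2×(-1) from CN⁻ and 2×(+0) from bipy sum to -2; with overall charge +1, Fe is +3.
Fe sits in group 8; removing 3 electrons leaves Fe³⁺ with 8 − 3 = 5 d electrons.
The d⁵ electrons fill as t₂g⁵ eg⁰.
Orbital CFSE = 5(-0.4) + 0(0.6) = -2.0Δ₀ = -2.0 × 31080 = -62160 cm⁻¹.
Relative to high-spin t₂g³ eg² (0 paired), the low-spin configuration has 2 additional pairs, contributing +2 × 22340 = +44680 cm⁻¹.
Net CFSE = -62160 + 44680 = -17480 cm⁻¹.

-17480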